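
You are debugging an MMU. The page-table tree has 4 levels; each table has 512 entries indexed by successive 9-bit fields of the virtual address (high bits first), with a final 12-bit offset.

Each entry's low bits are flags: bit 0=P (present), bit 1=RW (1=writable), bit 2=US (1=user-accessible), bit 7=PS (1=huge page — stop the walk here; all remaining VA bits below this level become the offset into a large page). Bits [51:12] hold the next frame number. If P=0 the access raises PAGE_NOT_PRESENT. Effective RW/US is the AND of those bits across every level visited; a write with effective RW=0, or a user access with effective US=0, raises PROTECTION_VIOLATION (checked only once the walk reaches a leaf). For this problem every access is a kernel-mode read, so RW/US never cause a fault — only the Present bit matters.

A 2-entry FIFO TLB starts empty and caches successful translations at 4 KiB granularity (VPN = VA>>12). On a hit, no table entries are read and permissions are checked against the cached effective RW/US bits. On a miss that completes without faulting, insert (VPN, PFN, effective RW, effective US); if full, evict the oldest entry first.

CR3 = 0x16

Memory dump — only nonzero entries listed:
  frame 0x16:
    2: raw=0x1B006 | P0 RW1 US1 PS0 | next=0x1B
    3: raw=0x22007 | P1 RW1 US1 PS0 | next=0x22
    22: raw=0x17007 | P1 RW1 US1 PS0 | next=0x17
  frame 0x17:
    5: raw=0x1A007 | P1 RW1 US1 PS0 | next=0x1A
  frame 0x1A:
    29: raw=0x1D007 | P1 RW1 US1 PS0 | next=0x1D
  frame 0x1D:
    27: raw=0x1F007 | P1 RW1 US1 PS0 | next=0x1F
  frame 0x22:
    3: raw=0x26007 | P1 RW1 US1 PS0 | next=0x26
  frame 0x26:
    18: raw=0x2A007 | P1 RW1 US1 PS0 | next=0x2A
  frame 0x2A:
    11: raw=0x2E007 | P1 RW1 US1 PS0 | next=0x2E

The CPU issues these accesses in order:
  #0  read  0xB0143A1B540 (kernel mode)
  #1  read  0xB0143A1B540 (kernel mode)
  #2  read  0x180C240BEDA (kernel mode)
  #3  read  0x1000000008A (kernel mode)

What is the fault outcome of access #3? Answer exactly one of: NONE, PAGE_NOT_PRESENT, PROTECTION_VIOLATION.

Per-access translation:
#0 VA=0xB0143A1B540 (r,kernel):
  L0 @0x16[22] → 0x17007  P=1,RW=1,US=1,PS=0
  L1 @0x17[5] → 0x1A007  P=1,RW=1,US=1,PS=0
  L2 @0x1A[29] → 0x1D007  P=1,RW=1,US=1,PS=0
  L3 @0x1D[27] → 0x1F007  P=1,RW=1,US=1,PS=0
  ⇒ phys 0x1F540  [4 reads]
#1 VA=0xB0143A1B540 (r,kernel):
  TLB hit vpn=0xB0143A1B → PA=0x1F540
#2 VA=0x180C240BEDA (r,kernel):
  L0 @0x16[3] → 0x22007  P=1,RW=1,US=1,PS=0
  L1 @0x22[3] → 0x26007  P=1,RW=1,US=1,PS=0
  L2 @0x26[18] → 0x2A007  P=1,RW=1,US=1,PS=0
  L3 @0x2A[11] → 0x2E007  P=1,RW=1,US=1,PS=0
  ⇒ phys 0x2EEDA  [4 reads]
#3 VA=0x1000000008A (r,kernel):
  L0 @0x16[2] → 0x1B006  P=0,RW=1,US=1,PS=0
  ⇒ fault: PAGE_NOT_PRESENT  — 1 lookups

Access #3 fault: PAGE_NOT_PRESENT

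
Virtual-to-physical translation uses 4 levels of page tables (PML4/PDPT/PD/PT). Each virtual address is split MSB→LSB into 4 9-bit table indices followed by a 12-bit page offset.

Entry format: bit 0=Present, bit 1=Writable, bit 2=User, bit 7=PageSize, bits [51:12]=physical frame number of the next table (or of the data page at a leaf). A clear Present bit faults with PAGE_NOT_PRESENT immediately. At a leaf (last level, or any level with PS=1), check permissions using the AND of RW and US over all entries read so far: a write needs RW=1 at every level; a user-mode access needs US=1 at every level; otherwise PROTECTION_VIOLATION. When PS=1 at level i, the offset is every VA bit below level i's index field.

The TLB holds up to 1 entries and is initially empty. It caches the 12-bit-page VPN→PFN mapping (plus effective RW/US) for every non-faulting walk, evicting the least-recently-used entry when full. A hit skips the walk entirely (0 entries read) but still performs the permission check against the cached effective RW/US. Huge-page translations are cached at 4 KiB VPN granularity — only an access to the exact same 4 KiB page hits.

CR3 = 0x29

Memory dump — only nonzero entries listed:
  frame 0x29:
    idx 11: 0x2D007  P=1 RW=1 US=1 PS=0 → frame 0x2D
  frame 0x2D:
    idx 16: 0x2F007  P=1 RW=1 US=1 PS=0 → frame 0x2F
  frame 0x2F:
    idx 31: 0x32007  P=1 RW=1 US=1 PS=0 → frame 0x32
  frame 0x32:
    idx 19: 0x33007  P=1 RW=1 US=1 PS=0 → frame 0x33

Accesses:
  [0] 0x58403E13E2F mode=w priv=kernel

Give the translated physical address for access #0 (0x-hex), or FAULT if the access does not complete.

Per-access translation:
#0 VA=0x58403E13E2F (w,kernel):
  lvl0: tbl 0x29, slot 11 ⇒ 0x2D007 (P1/RW1/US1/PS0)
  lvl1: tbl 0x2D, slot 16 ⇒ 0x2F007 (P1/RW1/US1/PS0)
  lvl2: tbl 0x2F, slot 31 ⇒ 0x32007 (P1/RW1/US1/PS0)
  lvl3: tbl 0x32, slot 19 ⇒ 0x33007 (P1/RW1/US1/PS0)
  → PA=0x33E2F  (4 entries read)

Access #0 PA: 0x33E2F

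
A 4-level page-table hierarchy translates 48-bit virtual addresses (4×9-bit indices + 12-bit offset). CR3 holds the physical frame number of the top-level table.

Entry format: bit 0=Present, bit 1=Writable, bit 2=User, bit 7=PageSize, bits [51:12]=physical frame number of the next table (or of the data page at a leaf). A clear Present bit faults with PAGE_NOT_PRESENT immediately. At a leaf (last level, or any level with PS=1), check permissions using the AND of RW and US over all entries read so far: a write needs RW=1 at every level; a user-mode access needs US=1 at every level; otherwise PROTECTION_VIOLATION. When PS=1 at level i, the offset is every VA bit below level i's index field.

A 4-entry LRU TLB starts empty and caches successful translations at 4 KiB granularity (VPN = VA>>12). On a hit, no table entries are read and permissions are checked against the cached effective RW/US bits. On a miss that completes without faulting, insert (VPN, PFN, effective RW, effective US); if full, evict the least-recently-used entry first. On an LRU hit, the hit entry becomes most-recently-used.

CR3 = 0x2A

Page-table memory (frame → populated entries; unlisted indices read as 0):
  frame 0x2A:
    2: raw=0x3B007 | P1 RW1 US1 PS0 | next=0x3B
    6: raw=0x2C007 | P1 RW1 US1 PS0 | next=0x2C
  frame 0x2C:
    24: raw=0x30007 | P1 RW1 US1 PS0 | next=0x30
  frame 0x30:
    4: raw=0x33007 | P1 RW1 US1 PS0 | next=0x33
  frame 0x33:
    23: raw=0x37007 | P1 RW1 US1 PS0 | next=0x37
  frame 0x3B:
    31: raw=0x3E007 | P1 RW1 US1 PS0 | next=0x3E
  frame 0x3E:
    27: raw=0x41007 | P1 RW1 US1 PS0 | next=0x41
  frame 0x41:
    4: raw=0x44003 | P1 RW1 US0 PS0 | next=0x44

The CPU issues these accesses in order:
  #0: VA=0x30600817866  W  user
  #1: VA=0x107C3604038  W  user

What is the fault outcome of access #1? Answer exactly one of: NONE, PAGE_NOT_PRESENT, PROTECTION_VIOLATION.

Trace:
#0 VA=0x30600817866 (w,user):
  lvl0: tbl 0x2A, slot 6 ⇒ 0x2C007 (P1/RW1/US1/PS0)
  lvl1: tbl 0x2C, slot 24 ⇒ 0x30007 (P1/RW1/US1/PS0)
  lvl2: tbl 0x30, slot 4 ⇒ 0x33007 (P1/RW1/US1/PS0)
  lvl3: tbl 0x33, slot 23 ⇒ 0x37007 (P1/RW1/US1/PS0)
  → PA=0x37866  (4 entries read)
#1 VA=0x107C3604038 (w,user):
  lvl0: tbl 0x2A, slot 2 ⇒ 0x3B007 (P1/RW1/US1/PS0)
  lvl1: tbl 0x3B, slot 31 ⇒ 0x3E007 (P1/RW1/US1/PS0)
  lvl2: tbl 0x3E, slot 27 ⇒ 0x41007 (P1/RW1/US1/PS0)
  lvl3: tbl 0x41, slot 4 ⇒ 0x44003 (P1/RW1/US0/PS0)
  ✗ PROTECTION_VIOLATION  [4 reads]

Access #1 fault: PROTECTION_VIOLATION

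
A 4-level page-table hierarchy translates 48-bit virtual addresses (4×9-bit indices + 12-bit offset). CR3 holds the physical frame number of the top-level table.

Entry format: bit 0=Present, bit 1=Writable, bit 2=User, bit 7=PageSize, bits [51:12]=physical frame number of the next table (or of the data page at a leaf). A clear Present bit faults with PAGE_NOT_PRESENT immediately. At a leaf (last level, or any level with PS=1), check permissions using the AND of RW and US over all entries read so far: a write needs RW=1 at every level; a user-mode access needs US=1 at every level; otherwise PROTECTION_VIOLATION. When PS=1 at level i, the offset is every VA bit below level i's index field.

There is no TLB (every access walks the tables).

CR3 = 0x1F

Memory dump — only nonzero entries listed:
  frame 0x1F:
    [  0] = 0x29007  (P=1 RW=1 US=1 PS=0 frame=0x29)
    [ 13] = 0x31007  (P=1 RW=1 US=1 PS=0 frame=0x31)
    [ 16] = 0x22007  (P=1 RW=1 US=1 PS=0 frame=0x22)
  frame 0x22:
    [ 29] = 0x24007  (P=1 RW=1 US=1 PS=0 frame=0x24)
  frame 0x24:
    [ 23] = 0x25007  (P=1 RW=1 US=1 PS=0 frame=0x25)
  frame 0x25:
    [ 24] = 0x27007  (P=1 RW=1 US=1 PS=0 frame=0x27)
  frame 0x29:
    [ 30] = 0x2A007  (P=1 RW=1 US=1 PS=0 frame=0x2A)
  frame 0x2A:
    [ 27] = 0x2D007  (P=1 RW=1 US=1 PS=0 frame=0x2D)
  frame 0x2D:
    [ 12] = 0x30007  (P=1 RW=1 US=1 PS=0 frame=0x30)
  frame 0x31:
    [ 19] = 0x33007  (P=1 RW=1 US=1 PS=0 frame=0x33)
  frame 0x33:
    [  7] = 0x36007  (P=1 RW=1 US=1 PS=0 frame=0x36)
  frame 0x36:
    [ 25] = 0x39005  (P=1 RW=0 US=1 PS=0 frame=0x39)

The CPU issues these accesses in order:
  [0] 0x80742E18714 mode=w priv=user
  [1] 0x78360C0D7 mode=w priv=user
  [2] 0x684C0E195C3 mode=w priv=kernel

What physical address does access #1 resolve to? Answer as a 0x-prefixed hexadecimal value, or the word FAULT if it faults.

Walk each access:
#0 VA=0x80742E18714 (w,user):
  L0 @0x1F[16] → 0x22007  P=1,RW=1,US=1,PS=0
  L1 @0x22[29] → 0x24007  P=1,RW=1,US=1,PS=0
  L2 @0x24[23] → 0x25007  P=1,RW=1,US=1,PS=0
  L3 @0x25[24] → 0x27007  P=1,RW=1,US=1,PS=0
  → PA=0x27714  (4 entries read)
#1 VA=0x78360C0D7 (w,user):
  L0 @0x1F[0] → 0x29007  P=1,RW=1,US=1,PS=0
  L1 @0x29[30] → 0x2A007  P=1,RW=1,US=1,PS=0
  L2 @0x2A[27] → 0x2D007  P=1,RW=1,US=1,PS=0
  L3 @0x2D[12] → 0x30007  P=1,RW=1,US=1,PS=0
  → PA=0x300D7  (4 entries read)
#2 VA=0x684C0E195C3 (w,kernel):
  L0 @0x1F[13] → 0x31007  P=1,RW=1,US=1,PS=0
  L1 @0x31[19] → 0x33007  P=1,RW=1,US=1,PS=0
  L2 @0x33[7] → 0x36007  P=1,RW=1,US=1,PS=0
  L3 @0x36[25] → 0x39005  P=1,RW=0,US=1,PS=0
  ✗ PROTECTION_VIOLATION  [4 reads]

Access #1 PA: 0x300D7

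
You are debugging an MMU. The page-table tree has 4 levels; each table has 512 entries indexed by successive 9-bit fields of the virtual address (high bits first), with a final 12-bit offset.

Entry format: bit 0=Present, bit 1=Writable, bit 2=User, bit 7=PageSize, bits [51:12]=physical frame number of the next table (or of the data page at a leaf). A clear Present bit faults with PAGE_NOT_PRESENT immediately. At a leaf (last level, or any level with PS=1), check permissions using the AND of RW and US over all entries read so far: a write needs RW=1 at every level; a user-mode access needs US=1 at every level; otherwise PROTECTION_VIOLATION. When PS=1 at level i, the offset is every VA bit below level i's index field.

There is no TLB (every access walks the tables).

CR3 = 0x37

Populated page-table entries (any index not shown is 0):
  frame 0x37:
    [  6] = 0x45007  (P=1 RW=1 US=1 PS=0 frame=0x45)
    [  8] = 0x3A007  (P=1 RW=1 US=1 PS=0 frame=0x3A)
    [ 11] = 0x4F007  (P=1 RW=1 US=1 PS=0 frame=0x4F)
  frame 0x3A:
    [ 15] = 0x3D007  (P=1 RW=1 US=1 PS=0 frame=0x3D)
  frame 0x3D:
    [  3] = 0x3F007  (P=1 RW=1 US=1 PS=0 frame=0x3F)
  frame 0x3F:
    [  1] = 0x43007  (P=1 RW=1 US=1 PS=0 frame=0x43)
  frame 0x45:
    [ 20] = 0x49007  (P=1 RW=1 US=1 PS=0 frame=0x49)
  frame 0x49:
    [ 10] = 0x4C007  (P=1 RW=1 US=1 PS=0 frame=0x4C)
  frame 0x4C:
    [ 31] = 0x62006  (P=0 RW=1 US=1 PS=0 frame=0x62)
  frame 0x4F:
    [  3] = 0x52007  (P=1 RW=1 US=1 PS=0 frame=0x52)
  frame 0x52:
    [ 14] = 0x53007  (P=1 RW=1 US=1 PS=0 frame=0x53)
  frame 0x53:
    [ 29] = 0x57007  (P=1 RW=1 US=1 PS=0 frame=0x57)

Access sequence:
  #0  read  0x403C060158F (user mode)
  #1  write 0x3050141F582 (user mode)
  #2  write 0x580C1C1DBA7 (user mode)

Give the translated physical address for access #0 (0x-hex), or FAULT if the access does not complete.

Walk each access:
#0 VA=0x403C060158F (r,user):
  lvl0: tbl 0x37, slot 8 ⇒ 0x3A007 (P1/RW1/US1/PS0)
  lvl1: tbl 0x3A, slot 15 ⇒ 0x3D007 (P1/RW1/US1/PS0)
  lvl2: tbl 0x3D, slot 3 ⇒ 0x3F007 (P1/RW1/US1/PS0)
  lvl3: tbl 0x3F, slot 1 ⇒ 0x43007 (P1/RW1/US1/PS0)
  ⇒ phys 0x4358F  [4 reads]
#1 VA=0x3050141F582 (w,user):
  lvl0: tbl 0x37, slot 6 ⇒ 0x45007 (P1/RW1/US1/PS0)
  lvl1: tbl 0x45, slot 20 ⇒ 0x49007 (P1/RW1/US1/PS0)
  lvl2: tbl 0x49, slot 10 ⇒ 0x4C007 (P1/RW1/US1/PS0)
  lvl3: tbl 0x4C, slot 31 ⇒ 0x62006 (P0/RW1/US1/PS0)
  ⇒ fault: PAGE_NOT_PRESENT  — 4 lookups
#2 VA=0x580C1C1DBA7 (w,user):
  lvl0: tbl 0x37, slot 11 ⇒ 0x4F007 (P1/RW1/US1/PS0)
  lvl1: tbl 0x4F, slot 3 ⇒ 0x52007 (P1/RW1/US1/PS0)
  lvl2: tbl 0x52, slot 14 ⇒ 0x53007 (P1/RW1/US1/PS0)
  lvl3: tbl 0x53, slot 29 ⇒ 0x57007 (P1/RW1/US1/PS0)
  ⇒ phys 0x57BA7  [4 reads]

Access #0 PA: 0x4358F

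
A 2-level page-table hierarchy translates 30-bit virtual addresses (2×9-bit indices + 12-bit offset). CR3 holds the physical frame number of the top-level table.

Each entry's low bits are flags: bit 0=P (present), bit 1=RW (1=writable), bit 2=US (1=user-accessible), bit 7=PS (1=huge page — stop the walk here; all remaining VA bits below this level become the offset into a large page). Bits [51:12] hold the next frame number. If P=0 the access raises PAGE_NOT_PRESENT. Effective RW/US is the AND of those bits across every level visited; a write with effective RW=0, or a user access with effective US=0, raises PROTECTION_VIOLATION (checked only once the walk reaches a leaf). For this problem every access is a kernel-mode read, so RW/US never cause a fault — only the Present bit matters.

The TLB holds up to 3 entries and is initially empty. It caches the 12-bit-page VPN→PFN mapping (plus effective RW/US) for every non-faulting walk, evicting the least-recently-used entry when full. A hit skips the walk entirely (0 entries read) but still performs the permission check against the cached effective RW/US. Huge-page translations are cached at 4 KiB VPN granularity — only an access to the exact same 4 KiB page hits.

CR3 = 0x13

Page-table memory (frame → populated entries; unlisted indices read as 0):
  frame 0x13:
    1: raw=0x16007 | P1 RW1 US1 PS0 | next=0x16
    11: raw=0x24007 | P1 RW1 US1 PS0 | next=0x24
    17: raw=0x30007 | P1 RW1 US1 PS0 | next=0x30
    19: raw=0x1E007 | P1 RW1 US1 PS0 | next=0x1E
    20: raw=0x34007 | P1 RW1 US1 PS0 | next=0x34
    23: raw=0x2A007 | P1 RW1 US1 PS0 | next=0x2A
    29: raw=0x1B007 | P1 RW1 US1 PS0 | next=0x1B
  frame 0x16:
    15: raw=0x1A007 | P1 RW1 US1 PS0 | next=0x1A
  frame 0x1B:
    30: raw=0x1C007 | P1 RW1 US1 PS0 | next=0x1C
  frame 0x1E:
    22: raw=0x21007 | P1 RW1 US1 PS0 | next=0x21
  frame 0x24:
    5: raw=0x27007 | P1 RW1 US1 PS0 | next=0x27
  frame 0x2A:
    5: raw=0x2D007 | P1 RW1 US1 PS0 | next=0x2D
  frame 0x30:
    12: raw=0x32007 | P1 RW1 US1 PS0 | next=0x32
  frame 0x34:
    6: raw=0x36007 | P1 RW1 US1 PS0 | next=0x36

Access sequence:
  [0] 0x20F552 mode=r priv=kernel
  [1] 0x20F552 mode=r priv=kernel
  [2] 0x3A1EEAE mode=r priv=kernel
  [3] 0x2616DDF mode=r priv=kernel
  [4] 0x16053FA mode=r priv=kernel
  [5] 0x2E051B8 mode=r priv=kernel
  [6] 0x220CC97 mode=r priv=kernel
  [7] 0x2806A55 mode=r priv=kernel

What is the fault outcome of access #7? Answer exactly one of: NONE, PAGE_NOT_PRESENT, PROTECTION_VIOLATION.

Per-access translation:
#0 VA=0x20F552 (r,kernel):
  lvl0: tbl 0x13, slot 1 ⇒ 0x16007 (P1/RW1/US1/PS0)
  lvl1: tbl 0x16, slot 15 ⇒ 0x1A007 (P1/RW1/US1/PS0)
  ⇒ phys 0x1A552  [2 reads]
#1 VA=0x20F552 (r,kernel):
  TLB hit vpn=0x20F → PA=0x1A552
#2 VA=0x3A1EEAE (r,kernel):
  lvl0: tbl 0x13, slot 29 ⇒ 0x1B007 (P1/RW1/US1/PS0)
  lvl1: tbl 0x1B, slot 30 ⇒ 0x1C007 (P1/RW1/US1/PS0)
  ⇒ phys 0x1CEAE  [2 reads]
#3 VA=0x2616DDF (r,kernel):
  lvl0: tbl 0x13, slot 19 ⇒ 0x1E007 (P1/RW1/US1/PS0)
  lvl1: tbl 0x1E, slot 22 ⇒ 0x21007 (P1/RW1/US1/PS0)
  ⇒ phys 0x21DDF  [2 reads]
#4 VA=0x16053FA (r,kernel):
  lvl0: tbl 0x13, slot 11 ⇒ 0x24007 (P1/RW1/US1/PS0)
  lvl1: tbl 0x24, slot 5 ⇒ 0x27007 (P1/RW1/US1/PS0)
  ⇒ phys 0x273FA  [2 reads]
#5 VA=0x2E051B8 (r,kernel):
  lvl0: tbl 0x13, slot 23 ⇒ 0x2A007 (P1/RW1/US1/PS0)
  lvl1: tbl 0x2A, slot 5 ⇒ 0x2D007 (P1/RW1/US1/PS0)
  ⇒ phys 0x2D1B8  [2 reads]
#6 VA=0x220CC97 (r,kernel):
  lvl0: tbl 0x13, slot 17 ⇒ 0x30007 (P1/RW1/US1/PS0)
  lvl1: tbl 0x30, slot 12 ⇒ 0x32007 (P1/RW1/US1/PS0)
  ⇒ phys 0x32C97  [2 reads]
#7 VA=0x2806A55 (r,kernel):
  lvl0: tbl 0x13, slot 20 ⇒ 0x34007 (P1/RW1/US1/PS0)
  lvl1: tbl 0x34, slot 6 ⇒ 0x36007 (P1/RW1/US1/PS0)
  ⇒ phys 0x36A55  [2 reads]

Access #7 fault: NONE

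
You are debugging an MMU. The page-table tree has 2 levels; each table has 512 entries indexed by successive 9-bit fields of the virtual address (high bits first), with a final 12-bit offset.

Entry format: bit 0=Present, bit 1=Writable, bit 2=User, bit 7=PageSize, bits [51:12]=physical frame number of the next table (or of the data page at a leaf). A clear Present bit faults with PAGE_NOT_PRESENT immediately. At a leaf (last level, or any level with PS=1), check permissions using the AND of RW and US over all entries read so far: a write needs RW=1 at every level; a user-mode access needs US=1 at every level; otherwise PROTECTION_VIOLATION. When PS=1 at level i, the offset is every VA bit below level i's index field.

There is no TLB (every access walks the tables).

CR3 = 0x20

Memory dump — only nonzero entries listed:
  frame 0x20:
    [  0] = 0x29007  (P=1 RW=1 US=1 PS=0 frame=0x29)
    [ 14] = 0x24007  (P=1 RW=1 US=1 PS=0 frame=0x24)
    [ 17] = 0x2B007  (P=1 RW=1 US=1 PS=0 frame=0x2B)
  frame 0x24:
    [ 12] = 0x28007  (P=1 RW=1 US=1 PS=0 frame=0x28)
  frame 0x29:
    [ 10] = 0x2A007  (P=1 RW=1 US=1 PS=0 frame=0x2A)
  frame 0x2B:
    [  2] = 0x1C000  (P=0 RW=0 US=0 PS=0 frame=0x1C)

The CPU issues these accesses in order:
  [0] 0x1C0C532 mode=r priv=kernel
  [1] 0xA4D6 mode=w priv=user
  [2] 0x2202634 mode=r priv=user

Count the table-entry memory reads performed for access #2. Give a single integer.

Walk each access:
#0 VA=0x1C0C532 (r,kernel):
  [0] read 0x20 idx=14: raw=0x24007 flags P=1 W=1 U=1 S=0
  [1] read 0x24 idx=12: raw=0x28007 flags P=1 W=1 U=1 S=0
  → PA=0x28532  (2 entries read)
#1 VA=0xA4D6 (w,user):
  [0] read 0x20 idx=0: raw=0x29007 flags P=1 W=1 U=1 S=0
  [1] read 0x29 idx=10: raw=0x2A007 flags P=1 W=1 U=1 S=0
  → PA=0x2A4D6  (2 entries read)
#2 VA=0x2202634 (r,user):
  [0] read 0x20 idx=17: raw=0x2B007 flags P=1 W=1 U=1 S=0
  [1] read 0x2B idx=2: raw=0x1C000 flags P=0 W=0 U=0 S=0
  → PAGE_NOT_PRESENT  (2 entries read)

Entries read for #2: 2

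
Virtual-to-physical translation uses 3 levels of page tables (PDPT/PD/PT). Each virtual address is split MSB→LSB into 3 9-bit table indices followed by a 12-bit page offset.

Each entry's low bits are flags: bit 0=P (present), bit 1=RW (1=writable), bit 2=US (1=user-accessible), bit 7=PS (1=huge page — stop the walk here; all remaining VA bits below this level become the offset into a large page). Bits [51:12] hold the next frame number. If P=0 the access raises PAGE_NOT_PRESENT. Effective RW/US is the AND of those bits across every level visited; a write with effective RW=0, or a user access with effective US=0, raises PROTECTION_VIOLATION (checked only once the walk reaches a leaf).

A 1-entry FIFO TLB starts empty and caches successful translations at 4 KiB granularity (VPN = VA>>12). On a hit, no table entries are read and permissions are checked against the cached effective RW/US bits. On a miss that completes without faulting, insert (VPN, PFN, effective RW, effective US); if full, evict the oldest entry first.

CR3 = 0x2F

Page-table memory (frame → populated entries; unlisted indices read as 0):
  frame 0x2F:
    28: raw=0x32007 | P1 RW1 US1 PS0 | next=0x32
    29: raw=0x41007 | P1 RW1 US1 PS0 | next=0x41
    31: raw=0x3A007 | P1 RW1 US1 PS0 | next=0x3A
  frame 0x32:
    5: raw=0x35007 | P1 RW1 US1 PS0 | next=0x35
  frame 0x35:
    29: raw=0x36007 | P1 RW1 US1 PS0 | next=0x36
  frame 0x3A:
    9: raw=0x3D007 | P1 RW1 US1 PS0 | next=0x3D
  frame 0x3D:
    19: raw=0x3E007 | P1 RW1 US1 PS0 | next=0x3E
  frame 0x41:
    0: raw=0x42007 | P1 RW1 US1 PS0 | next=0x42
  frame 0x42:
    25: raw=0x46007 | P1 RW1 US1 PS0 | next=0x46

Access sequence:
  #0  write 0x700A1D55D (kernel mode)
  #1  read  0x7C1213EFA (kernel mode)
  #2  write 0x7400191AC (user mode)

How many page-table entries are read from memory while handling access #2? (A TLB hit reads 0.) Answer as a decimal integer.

Trace:
#0 VA=0x700A1D55D (w,kernel):
  L0: frame=0x2F idx=28 entry=0x32007 [P=1 RW=1 US=1 PS=0]
  L1: frame=0x32 idx=5 entry=0x35007 [P=1 RW=1 US=1 PS=0]
  L2: frame=0x35 idx=29 entry=0x36007 [P=1 RW=1 US=1 PS=0]
  → PA=0x3655D  (3 entries read)
#1 VA=0x7C1213EFA (r,kernel):
  L0: frame=0x2F idx=31 entry=0x3A007 [P=1 RW=1 US=1 PS=0]
  L1: frame=0x3A idx=9 entry=0x3D007 [P=1 RW=1 US=1 PS=0]
  L2: frame=0x3D idx=19 entry=0x3E007 [P=1 RW=1 US=1 PS=0]
  → PA=0x3EEFA  (3 entries read)
#2 VA=0x7400191AC (w,user):
  L0: frame=0x2F idx=29 entry=0x41007 [P=1 RW=1 US=1 PS=0]
  L1: frame=0x41 idx=0 entry=0x42007 [P=1 RW=1 US=1 PS=0]
  L2: frame=0x42 idx=25 entry=0x46007 [P=1 RW=1 US=1 PS=0]
  → PA=0x461AC  (3 entries read)

Entries read for #2: 3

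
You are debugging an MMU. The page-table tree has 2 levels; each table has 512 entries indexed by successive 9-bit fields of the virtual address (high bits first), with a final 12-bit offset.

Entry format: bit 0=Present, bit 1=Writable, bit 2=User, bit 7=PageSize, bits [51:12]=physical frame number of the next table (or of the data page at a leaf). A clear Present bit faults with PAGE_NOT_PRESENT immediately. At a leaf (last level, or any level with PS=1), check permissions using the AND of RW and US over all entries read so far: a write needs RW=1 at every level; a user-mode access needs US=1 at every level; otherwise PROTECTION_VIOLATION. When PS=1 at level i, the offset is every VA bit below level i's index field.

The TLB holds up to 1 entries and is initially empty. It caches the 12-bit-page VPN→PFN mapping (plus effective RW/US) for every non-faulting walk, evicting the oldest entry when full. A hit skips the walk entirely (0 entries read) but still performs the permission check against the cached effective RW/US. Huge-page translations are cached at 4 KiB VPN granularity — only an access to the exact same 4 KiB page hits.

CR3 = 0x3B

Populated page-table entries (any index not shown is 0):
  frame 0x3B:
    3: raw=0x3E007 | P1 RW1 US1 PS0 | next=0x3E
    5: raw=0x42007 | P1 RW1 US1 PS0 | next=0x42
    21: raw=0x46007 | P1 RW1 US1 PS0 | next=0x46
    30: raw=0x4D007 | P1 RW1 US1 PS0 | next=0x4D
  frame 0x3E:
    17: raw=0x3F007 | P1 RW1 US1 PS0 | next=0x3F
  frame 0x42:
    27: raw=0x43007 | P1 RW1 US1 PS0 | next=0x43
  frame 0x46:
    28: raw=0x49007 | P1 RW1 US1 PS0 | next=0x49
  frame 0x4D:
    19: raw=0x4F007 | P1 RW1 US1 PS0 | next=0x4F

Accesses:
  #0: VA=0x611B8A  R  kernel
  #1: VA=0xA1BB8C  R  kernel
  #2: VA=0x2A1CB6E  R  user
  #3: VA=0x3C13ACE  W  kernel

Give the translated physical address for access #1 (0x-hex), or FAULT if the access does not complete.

Trace:
#0 VA=0x611B8A (r,kernel):
  [0] read 0x3B idx=3: raw=0x3E007 flags P=1 W=1 U=1 S=0
  [1] read 0x3E idx=17: raw=0x3F007 flags P=1 W=1 U=1 S=0
  ✓ 0x3FB8A  — 2 lookups
#1 VA=0xA1BB8C (r,kernel):
  [0] read 0x3B idx=5: raw=0x42007 flags P=1 W=1 U=1 S=0
  [1] read 0x42 idx=27: raw=0x43007 flags P=1 W=1 U=1 S=0
  ✓ 0x43B8C  — 2 lookups
#2 VA=0x2A1CB6E (r,user):
  [0] read 0x3B idx=21: raw=0x46007 flags P=1 W=1 U=1 S=0
  [1] read 0x46 idx=28: raw=0x49007 flags P=1 W=1 U=1 S=0
  ✓ 0x49B6E  — 2 lookups
#3 VA=0x3C13ACE (w,kernel):
  [0] read 0x3B idx=30: raw=0x4D007 flags P=1 W=1 U=1 S=0
  [1] read 0x4D idx=19: raw=0x4F007 flags P=1 W=1 U=1 S=0
  ✓ 0x4FACE  — 2 lookups

Access #1 PA: 0x43B8C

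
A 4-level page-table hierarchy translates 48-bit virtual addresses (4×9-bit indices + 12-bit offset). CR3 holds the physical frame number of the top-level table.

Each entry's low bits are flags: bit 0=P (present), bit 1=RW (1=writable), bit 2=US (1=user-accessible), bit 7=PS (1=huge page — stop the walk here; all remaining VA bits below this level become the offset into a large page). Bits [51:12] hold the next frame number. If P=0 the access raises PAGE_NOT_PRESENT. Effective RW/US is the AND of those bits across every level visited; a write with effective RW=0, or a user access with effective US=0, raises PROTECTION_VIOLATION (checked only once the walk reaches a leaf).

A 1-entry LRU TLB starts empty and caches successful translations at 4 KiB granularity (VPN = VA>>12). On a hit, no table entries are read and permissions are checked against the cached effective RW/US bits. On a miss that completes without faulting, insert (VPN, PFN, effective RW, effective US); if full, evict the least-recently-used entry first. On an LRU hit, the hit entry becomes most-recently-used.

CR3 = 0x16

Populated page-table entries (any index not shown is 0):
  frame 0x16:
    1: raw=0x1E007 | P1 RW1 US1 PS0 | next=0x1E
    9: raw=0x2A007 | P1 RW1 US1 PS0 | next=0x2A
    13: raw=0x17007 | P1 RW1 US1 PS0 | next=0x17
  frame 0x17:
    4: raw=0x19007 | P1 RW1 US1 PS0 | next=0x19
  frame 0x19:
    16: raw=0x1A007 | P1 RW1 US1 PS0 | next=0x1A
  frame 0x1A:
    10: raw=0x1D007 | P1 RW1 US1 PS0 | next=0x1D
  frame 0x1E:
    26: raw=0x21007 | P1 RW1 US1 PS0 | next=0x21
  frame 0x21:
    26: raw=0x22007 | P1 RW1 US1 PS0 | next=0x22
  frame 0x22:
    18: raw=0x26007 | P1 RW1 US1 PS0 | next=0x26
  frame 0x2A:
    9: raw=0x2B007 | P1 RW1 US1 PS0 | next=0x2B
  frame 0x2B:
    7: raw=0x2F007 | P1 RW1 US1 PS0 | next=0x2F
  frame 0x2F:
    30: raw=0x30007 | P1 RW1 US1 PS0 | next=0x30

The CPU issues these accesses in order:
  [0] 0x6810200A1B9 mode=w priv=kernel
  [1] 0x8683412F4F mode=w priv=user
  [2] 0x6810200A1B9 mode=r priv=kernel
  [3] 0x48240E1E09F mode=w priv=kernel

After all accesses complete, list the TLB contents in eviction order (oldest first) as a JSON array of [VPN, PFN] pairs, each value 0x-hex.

Walk each access:
#0 VA=0x6810200A1B9 (w,kernel):
  lvl0: tbl 0x16, slot 13 ⇒ 0x17007 (P1/RW1/US1/PS0)
  lvl1: tbl 0x17, slot 4 ⇒ 0x19007 (P1/RW1/US1/PS0)
  lvl2: tbl 0x19, slot 16 ⇒ 0x1A007 (P1/RW1/US1/PS0)
  lvl3: tbl 0x1A, slot 10 ⇒ 0x1D007 (P1/RW1/US1/PS0)
  ✓ 0x1D1B9  — 4 lookups
#1 VA=0x8683412F4F (w,user):
  lvl0: tbl 0x16, slot 1 ⇒ 0x1E007 (P1/RW1/US1/PS0)
  lvl1: tbl 0x1E, slot 26 ⇒ 0x21007 (P1/RW1/US1/PS0)
  lvl2: tbl 0x21, slot 26 ⇒ 0x22007 (P1/RW1/US1/PS0)
  lvl3: tbl 0x22, slot 18 ⇒ 0x26007 (P1/RW1/US1/PS0)
  ✓ 0x26F4F  — 4 lookups
#2 VA=0x6810200A1B9 (r,kernel):
  lvl0: tbl 0x16, slot 13 ⇒ 0x17007 (P1/RW1/US1/PS0)
  lvl1: tbl 0x17, slot 4 ⇒ 0x19007 (P1/RW1/US1/PS0)
  lvl2: tbl 0x19, slot 16 ⇒ 0x1A007 (P1/RW1/US1/PS0)
  lvl3: tbl 0x1A, slot 10 ⇒ 0x1D007 (P1/RW1/US1/PS0)
  ✓ 0x1D1B9  — 4 lookups
#3 VA=0x48240E1E09F (w,kernel):
  lvl0: tbl 0x16, slot 9 ⇒ 0x2A007 (P1/RW1/US1/PS0)
  lvl1: tbl 0x2A, slot 9 ⇒ 0x2B007 (P1/RW1/US1/PS0)
  lvl2: tbl 0x2B, slot 7 ⇒ 0x2F007 (P1/RW1/US1/PS0)
  lvl3: tbl 0x2F, slot 30 ⇒ 0x30007 (P1/RW1/US1/PS0)
  ✓ 0x3009F  — 4 lookups

TLB: [["0x48240E1E", "0x30"]]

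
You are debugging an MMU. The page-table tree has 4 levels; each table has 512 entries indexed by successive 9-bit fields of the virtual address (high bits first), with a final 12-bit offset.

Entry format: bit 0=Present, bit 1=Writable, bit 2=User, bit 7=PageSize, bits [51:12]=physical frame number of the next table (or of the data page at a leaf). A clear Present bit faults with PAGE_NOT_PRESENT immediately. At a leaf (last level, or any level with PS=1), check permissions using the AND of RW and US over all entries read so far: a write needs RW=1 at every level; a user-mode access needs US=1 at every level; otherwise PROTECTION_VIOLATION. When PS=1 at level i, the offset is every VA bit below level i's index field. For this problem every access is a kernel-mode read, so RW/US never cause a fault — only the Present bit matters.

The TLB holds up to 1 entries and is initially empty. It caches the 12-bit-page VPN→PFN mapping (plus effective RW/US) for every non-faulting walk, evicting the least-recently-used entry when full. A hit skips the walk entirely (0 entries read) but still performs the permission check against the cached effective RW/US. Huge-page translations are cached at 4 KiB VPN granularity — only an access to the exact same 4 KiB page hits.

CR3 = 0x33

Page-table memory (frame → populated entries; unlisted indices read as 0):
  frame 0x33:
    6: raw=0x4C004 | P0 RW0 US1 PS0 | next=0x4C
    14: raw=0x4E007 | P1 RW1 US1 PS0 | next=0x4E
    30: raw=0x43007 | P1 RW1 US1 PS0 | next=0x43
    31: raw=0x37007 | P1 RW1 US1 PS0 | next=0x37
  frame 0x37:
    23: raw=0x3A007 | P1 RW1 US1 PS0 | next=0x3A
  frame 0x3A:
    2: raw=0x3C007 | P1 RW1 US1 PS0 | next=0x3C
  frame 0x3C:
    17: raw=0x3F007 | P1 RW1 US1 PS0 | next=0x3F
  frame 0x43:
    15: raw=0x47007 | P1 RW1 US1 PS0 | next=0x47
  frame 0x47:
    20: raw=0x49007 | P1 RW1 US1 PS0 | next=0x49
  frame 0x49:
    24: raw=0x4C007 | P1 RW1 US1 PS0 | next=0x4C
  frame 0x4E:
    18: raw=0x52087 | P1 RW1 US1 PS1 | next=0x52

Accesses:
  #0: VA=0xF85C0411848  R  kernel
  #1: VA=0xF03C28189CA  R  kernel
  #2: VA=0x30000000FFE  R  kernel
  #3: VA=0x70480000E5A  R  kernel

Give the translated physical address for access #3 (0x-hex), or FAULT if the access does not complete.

Trace:
#0 VA=0xF85C0411848 (r,kernel):
  lvl0: tbl 0x33, slot 31 ⇒ 0x37007 (P1/RW1/US1/PS0)
  lvl1: tbl 0x37, slot 23 ⇒ 0x3A007 (P1/RW1/US1/PS0)
  lvl2: tbl 0x3A, slot 2 ⇒ 0x3C007 (P1/RW1/US1/PS0)
  lvl3: tbl 0x3C, slot 17 ⇒ 0x3F007 (P1/RW1/US1/PS0)
  ✓ 0x3F848  — 4 lookups
#1 VA=0xF03C28189CA (r,kernel):
  lvl0: tbl 0x33, slot 30 ⇒ 0x43007 (P1/RW1/US1/PS0)
  lvl1: tbl 0x43, slot 15 ⇒ 0x47007 (P1/RW1/US1/PS0)
  lvl2: tbl 0x47, slot 20 ⇒ 0x49007 (P1/RW1/US1/PS0)
  lvl3: tbl 0x49, slot 24 ⇒ 0x4C007 (P1/RW1/US1/PS0)
  ✓ 0x4C9CA  — 4 lookups
#2 VA=0x30000000FFE (r,kernel):
  lvl0: tbl 0x33, slot 6 ⇒ 0x4C004 (P0/RW0/US1/PS0)
  ⇒ fault: PAGE_NOT_PRESENT  — 1 lookups
#3 VA=0x70480000E5A (r,kernel):
  lvl0: tbl 0x33, slot 14 ⇒ 0x4E007 (P1/RW1/US1/PS0)
  lvl1: tbl 0x4E, slot 18 ⇒ 0x52087 (P1/RW1/US1/PS1)
  ✓ 0x52E5A (huge @L1)  — 2 lookups

Access #3 PA: 0x52E5A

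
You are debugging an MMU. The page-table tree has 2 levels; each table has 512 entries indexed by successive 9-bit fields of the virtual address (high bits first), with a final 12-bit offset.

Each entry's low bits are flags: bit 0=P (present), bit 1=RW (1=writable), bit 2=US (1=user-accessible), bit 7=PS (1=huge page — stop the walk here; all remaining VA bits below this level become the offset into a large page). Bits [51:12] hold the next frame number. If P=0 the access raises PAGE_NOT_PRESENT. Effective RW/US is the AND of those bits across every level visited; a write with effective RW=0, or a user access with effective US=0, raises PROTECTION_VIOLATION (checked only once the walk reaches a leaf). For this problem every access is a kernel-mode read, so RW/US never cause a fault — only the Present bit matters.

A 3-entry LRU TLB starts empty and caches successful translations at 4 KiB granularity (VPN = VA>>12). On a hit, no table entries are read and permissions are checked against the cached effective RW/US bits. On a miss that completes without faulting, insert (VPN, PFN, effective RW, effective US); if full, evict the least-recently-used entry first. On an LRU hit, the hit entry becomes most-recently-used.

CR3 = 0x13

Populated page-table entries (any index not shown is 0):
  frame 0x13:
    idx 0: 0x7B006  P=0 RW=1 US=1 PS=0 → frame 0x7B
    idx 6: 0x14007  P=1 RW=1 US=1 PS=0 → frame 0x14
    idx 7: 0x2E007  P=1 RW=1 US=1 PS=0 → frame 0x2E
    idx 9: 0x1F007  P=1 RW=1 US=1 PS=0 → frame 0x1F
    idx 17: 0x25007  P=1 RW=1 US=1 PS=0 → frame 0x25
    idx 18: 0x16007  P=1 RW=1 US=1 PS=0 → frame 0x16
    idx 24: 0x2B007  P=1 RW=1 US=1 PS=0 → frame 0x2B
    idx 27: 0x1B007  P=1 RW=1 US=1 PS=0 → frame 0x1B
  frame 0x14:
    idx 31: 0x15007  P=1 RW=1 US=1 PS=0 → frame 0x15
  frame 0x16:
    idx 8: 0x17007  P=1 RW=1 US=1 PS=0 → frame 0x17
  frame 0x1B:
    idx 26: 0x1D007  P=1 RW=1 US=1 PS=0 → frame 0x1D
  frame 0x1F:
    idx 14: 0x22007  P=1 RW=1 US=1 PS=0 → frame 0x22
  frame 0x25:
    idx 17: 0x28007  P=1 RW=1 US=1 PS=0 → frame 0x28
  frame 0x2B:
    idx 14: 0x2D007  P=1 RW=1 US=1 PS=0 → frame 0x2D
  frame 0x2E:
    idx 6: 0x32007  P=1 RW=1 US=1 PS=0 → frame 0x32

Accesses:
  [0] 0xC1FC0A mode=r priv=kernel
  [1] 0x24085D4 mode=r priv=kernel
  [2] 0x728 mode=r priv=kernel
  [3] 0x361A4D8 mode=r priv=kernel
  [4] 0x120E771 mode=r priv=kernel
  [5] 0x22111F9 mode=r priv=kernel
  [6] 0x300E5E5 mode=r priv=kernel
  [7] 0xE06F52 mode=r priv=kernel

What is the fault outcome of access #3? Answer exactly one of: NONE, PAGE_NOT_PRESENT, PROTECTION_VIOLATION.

Walk each access:
#0 VA=0xC1FC0A (r,kernel):
  [0] read 0x13 idx=6: raw=0x14007 flags P=1 W=1 U=1 S=0
  [1] read 0x14 idx=31: raw=0x15007 flags P=1 W=1 U=1 S=0
  ⇒ phys 0x15C0A  [2 reads]
#1 VA=0x24085D4 (r,kernel):
  [0] read 0x13 idx=18: raw=0x16007 flags P=1 W=1 U=1 S=0
  [1] read 0x16 idx=8: raw=0x17007 flags P=1 W=1 U=1 S=0
  ⇒ phys 0x175D4  [2 reads]
#2 VA=0x728 (r,kernel):
  [0] read 0x13 idx=0: raw=0x7B006 flags P=0 W=1 U=1 S=0
  ✗ PAGE_NOT_PRESENT  [1 reads]
#3 VA=0x361A4D8 (r,kernel):
  [0] read 0x13 idx=27: raw=0x1B007 flags P=1 W=1 U=1 S=0
  [1] read 0x1B idx=26: raw=0x1D007 flags P=1 W=1 U=1 S=0
  ⇒ phys 0x1D4D8  [2 reads]
#4 VA=0x120E771 (r,kernel):
  [0] read 0x13 idx=9: raw=0x1F007 flags P=1 W=1 U=1 S=0
  [1] read 0x1F idx=14: raw=0x22007 flags P=1 W=1 U=1 S=0
  ⇒ phys 0x22771  [2 reads]
#5 VA=0x22111F9 (r,kernel):
  [0] read 0x13 idx=17: raw=0x25007 flags P=1 W=1 U=1 S=0
  [1] read 0x25 idx=17: raw=0x28007 flags P=1 W=1 U=1 S=0
  ⇒ phys 0x281F9  [2 reads]
#6 VA=0x300E5E5 (r,kernel):
  [0] read 0x13 idx=24: raw=0x2B007 flags P=1 W=1 U=1 S=0
  [1] read 0x2B idx=14: raw=0x2D007 flags P=1 W=1 U=1 S=0
  ⇒ phys 0x2D5E5  [2 reads]
#7 VA=0xE06F52 (r,kernel):
  [0] read 0x13 idx=7: raw=0x2E007 flags P=1 W=1 U=1 S=0
  [1] read 0x2E idx=6: raw=0x32007 flags P=1 W=1 U=1 S=0
  ⇒ phys 0x32F52  [2 reads]

Access #3 fault: NONE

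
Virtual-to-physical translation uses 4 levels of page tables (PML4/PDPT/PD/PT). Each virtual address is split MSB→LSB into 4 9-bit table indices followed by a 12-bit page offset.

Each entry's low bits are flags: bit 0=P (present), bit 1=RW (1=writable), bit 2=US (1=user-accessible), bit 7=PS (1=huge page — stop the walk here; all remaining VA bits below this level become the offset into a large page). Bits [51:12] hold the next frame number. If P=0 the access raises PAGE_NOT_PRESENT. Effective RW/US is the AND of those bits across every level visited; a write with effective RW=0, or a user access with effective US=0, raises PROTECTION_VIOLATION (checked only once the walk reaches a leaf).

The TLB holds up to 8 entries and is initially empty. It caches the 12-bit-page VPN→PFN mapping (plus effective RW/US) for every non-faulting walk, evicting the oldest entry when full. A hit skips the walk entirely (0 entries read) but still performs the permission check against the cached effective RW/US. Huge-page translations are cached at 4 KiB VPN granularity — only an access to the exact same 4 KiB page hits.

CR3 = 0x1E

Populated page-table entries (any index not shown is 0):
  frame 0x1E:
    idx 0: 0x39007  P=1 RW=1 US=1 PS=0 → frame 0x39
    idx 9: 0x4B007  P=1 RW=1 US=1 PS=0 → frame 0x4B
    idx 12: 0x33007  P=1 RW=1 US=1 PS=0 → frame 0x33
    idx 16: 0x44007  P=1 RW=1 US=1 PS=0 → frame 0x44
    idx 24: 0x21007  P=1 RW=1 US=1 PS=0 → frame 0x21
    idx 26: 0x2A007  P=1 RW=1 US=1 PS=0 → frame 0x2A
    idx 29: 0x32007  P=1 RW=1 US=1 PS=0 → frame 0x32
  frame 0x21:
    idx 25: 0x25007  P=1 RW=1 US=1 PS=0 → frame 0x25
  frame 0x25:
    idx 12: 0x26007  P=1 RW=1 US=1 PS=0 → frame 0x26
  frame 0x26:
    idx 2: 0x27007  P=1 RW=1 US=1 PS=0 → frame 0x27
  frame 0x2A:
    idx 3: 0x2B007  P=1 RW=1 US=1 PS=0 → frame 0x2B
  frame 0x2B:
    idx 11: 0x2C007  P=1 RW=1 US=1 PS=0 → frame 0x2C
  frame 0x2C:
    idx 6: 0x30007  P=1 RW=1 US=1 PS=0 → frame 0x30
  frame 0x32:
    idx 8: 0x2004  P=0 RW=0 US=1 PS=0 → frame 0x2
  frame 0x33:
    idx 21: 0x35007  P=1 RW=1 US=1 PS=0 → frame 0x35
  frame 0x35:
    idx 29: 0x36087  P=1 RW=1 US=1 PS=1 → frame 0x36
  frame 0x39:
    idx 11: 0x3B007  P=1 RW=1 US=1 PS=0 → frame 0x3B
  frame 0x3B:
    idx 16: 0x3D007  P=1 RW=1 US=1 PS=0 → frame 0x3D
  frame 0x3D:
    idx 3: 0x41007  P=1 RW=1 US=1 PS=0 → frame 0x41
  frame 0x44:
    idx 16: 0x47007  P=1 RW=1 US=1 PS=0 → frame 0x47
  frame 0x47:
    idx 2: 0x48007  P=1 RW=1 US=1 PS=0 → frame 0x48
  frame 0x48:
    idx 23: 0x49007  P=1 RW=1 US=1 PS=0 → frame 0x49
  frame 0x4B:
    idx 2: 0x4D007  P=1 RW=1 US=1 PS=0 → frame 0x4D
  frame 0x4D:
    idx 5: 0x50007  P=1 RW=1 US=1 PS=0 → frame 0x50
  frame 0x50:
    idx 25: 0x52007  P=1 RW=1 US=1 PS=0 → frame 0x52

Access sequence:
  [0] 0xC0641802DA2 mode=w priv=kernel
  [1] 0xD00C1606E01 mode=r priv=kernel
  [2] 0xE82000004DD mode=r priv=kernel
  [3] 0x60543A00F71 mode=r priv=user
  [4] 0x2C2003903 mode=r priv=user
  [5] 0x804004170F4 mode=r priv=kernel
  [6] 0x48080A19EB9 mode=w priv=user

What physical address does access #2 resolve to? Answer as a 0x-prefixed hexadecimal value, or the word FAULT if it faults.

Per-access translation:
#0 VA=0xC0641802DA2 (w,kernel):
  L0: frame=0x1E idx=24 entry=0x21007 [P=1 RW=1 US=1 PS=0]
  L1: frame=0x21 idx=25 entry=0x25007 [P=1 RW=1 US=1 PS=0]
  L2: frame=0x25 idx=12 entry=0x26007 [P=1 RW=1 US=1 PS=0]
  L3: frame=0x26 idx=2 entry=0x27007 [P=1 RW=1 US=1 PS=0]
  → PA=0x27DA2  (4 entries read)
#1 VA=0xD00C1606E01 (r,kernel):
  L0: frame=0x1E idx=26 entry=0x2A007 [P=1 RW=1 US=1 PS=0]
  L1: frame=0x2A idx=3 entry=0x2B007 [P=1 RW=1 US=1 PS=0]
  L2: frame=0x2B idx=11 entry=0x2C007 [P=1 RW=1 US=1 PS=0]
  L3: frame=0x2C idx=6 entry=0x30007 [P=1 RW=1 US=1 PS=0]
  → PA=0x30E01  (4 entries read)
#2 VA=0xE82000004DD (r,kernel):
  L0: frame=0x1E idx=29 entry=0x32007 [P=1 RW=1 US=1 PS=0]
  L1: frame=0x32 idx=8 entry=0x2004 [P=0 RW=0 US=1 PS=0]
  ⇒ fault: PAGE_NOT_PRESENT  — 2 lookups
#3 VA=0x60543A00F71 (r,user):
  L0: frame=0x1E idx=12 entry=0x33007 [P=1 RW=1 US=1 PS=0]
  L1: frame=0x33 idx=21 entry=0x35007 [P=1 RW=1 US=1 PS=0]
  L2: frame=0x35 idx=29 entry=0x36087 [P=1 RW=1 US=1 PS=1]
  → PA=0x36F71 (huge @L2)  (3 entries read)
#4 VA=0x2C2003903 (r,user):
  L0: frame=0x1E idx=0 entry=0x39007 [P=1 RW=1 US=1 PS=0]
  L1: frame=0x39 idx=11 entry=0x3B007 [P=1 RW=1 US=1 PS=0]
  L2: frame=0x3B idx=16 entry=0x3D007 [P=1 RW=1 US=1 PS=0]
  L3: frame=0x3D idx=3 entry=0x41007 [P=1 RW=1 US=1 PS=0]
  → PA=0x41903  (4 entries read)
#5 VA=0x804004170F4 (r,kernel):
  L0: frame=0x1E idx=16 entry=0x44007 [P=1 RW=1 US=1 PS=0]
  L1: frame=0x44 idx=16 entry=0x47007 [P=1 RW=1 US=1 PS=0]
  L2: frame=0x47 idx=2 entry=0x48007 [P=1 RW=1 US=1 PS=0]
  L3: frame=0x48 idx=23 entry=0x49007 [P=1 RW=1 US=1 PS=0]
  → PA=0x490F4  (4 entries read)
#6 VA=0x48080A19EB9 (w,user):
  L0: frame=0x1E idx=9 entry=0x4B007 [P=1 RW=1 US=1 PS=0]
  L1: frame=0x4B idx=2 entry=0x4D007 [P=1 RW=1 US=1 PS=0]
  L2: frame=0x4D idx=5 entry=0x50007 [P=1 RW=1 US=1 PS=0]
  L3: frame=0x50 idx=25 entry=0x52007 [P=1 RW=1 US=1 PS=0]
  → PA=0x52EB9  (4 entries read)

Access #2 PA: FAULT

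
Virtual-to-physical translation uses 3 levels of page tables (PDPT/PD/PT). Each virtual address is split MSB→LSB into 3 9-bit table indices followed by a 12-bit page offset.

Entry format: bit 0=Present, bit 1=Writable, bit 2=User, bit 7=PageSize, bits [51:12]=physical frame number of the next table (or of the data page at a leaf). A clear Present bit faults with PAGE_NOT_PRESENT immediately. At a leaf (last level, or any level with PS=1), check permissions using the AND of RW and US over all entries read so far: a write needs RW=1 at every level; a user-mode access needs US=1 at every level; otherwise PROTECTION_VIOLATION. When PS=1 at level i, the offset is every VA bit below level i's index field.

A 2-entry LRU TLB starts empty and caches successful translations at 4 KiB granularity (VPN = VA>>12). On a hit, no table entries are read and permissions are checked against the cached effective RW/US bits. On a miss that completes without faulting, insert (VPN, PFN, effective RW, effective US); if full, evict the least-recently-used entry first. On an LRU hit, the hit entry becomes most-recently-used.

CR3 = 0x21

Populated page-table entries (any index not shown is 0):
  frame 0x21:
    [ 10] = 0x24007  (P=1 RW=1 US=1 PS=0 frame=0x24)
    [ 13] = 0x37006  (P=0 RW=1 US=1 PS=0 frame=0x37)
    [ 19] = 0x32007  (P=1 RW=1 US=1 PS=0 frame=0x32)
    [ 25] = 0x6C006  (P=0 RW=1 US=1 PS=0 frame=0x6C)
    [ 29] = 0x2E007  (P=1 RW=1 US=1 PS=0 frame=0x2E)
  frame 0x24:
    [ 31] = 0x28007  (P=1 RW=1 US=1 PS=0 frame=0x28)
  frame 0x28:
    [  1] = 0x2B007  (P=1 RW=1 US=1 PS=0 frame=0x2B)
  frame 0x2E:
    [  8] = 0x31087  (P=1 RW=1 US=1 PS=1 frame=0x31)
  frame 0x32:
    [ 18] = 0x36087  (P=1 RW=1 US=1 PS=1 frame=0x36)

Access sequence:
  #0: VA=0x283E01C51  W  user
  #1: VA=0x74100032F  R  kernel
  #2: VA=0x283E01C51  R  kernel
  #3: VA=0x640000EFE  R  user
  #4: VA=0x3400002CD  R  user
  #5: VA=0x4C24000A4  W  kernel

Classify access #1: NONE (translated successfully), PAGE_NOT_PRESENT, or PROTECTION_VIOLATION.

Walk each access:
#0 VA=0x283E01C51 (w,user):
  [0] read 0x21 idx=10: raw=0x24007 flags P=1 W=1 U=1 S=0
  [1] read 0x24 idx=31: raw=0x28007 flags P=1 W=1 U=1 S=0
  [2] read 0x28 idx=1: raw=0x2B007 flags P=1 W=1 U=1 S=0
  ✓ 0x2BC51  — 3 lookups
#1 VA=0x74100032F (r,kernel):
  [0] read 0x21 idx=29: raw=0x2E007 flags P=1 W=1 U=1 S=0
  [1] read 0x2E idx=8: raw=0x31087 flags P=1 W=1 U=1 S=1
  ✓ 0x3132F (huge @L1)  — 2 lookups
#2 VA=0x283E01C51 (r,kernel):
  TLB hit vpn=0x283E01 → PA=0x2BC51
#3 VA=0x640000EFE (r,user):
  [0] read 0x21 idx=25: raw=0x6C006 flags P=0 W=1 U=1 S=0
  ⇒ fault: PAGE_NOT_PRESENT  — 1 lookups
#4 VA=0x3400002CD (r,user):
  [0] read 0x21 idx=13: raw=0x37006 flags P=0 W=1 U=1 S=0
  ⇒ fault: PAGE_NOT_PRESENT  — 1 lookups
#5 VA=0x4C24000A4 (w,kernel):
  [0] read 0x21 idx=19: raw=0x32007 flags P=1 W=1 U=1 S=0
  [1] read 0x32 idx=18: raw=0x36087 flags P=1 W=1 U=1 S=1
  ✓ 0x360A4 (huge @L1)  — 2 lookups

Access #1 fault: NONE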